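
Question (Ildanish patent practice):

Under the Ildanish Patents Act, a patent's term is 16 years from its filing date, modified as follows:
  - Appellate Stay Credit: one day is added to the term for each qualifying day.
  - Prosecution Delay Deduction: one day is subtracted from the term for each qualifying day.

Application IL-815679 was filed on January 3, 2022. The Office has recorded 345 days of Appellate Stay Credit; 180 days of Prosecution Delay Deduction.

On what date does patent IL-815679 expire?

June 17, 2038

Base term: filing date + 16 years → 3 January 2038.
Appellate Stay Credit: +345 days → 14 December 2038.
Prosecution Delay Deduction: −180 days → 17 June 2038.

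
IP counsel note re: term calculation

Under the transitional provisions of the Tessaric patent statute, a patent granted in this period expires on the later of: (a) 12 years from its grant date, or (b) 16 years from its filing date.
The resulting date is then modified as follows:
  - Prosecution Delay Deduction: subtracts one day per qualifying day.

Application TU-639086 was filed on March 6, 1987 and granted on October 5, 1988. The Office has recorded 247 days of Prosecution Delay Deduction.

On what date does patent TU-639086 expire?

July 2, 2002

(a) grant + 12 years → 5 October 2000.
(b) filing + 16 years → 6 March 2003.
Later of the two: 6 March 2003.
Prosecution Delay Deduction: −247 days → 2 July 2002.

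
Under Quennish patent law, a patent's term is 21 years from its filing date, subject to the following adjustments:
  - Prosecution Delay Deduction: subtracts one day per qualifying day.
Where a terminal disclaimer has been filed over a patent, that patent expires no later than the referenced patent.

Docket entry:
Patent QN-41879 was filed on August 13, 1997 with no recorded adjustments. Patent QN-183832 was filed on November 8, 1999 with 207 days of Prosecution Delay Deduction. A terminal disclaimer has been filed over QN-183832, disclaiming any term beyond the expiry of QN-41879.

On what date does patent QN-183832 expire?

Natural term of QN-183832:
  Base: filing + 21 years → 8 November 2020.
  Prosecution Delay Deduction: −207 days → 15 April 2020.
Expiry of referenced patent QN-41879:
  Base: filing + 21 years → 13 August 2018.
Terminal disclaimer: QN-183832 expires on the earlier of 15 April 2020 and 13 August 2018.

2018-08-13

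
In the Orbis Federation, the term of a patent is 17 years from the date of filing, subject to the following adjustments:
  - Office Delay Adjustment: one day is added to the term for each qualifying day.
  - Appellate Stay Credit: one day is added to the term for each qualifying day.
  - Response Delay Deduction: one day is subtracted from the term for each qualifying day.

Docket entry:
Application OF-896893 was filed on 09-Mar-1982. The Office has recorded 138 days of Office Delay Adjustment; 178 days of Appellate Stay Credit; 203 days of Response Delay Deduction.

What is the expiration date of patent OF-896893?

June 30, 1999

Base term: filing date + 17 years → 9 March 1999.
Office Delay Adjustment: +138 days → 25 July 1999.
Appellate Stay Credit: +178 days → 19 January 2000.
Response Delay Deduction: −203 days → 30 June 1999.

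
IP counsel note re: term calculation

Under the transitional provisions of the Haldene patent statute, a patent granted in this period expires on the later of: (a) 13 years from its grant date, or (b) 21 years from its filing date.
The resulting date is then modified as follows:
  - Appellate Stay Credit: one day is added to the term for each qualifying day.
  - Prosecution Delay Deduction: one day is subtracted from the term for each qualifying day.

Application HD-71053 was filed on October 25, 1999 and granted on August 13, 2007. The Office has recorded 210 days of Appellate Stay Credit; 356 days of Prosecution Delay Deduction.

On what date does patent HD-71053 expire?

June 1, 2020

(a) grant + 13 years → 13 August 2020.
(b) filing + 21 years → 25 October 2020.
Later of the two: 25 October 2020.
Appellate Stay Credit: +210 days → 23 May 2021.
Prosecution Delay Deduction: −356 days → 1 June 2020.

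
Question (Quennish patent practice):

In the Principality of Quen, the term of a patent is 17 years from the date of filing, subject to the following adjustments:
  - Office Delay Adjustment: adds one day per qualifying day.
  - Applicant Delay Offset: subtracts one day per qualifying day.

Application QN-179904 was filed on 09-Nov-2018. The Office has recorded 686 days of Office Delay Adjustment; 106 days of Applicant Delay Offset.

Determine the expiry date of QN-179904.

2037-06-11

Base term: filing date + 17 years → 9 November 2035.
Office Delay Adjustment: +686 days → 25 September 2037.
Applicant Delay Offset: −106 days → 11 June 2037.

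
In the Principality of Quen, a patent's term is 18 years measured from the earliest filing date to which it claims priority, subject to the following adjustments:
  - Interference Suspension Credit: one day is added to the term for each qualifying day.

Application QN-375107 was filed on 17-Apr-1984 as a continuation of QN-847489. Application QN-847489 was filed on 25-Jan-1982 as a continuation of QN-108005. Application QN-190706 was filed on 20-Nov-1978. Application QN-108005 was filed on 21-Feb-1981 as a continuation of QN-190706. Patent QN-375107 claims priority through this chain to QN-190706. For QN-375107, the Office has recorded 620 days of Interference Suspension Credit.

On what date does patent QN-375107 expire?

Earliest priority filing: 20 November 1978.
Base term: 20 November 1978 + 18 years → 20 November 1996.
Interference Suspension Credit: +620 days → 2 August 1998.

August 2, 1998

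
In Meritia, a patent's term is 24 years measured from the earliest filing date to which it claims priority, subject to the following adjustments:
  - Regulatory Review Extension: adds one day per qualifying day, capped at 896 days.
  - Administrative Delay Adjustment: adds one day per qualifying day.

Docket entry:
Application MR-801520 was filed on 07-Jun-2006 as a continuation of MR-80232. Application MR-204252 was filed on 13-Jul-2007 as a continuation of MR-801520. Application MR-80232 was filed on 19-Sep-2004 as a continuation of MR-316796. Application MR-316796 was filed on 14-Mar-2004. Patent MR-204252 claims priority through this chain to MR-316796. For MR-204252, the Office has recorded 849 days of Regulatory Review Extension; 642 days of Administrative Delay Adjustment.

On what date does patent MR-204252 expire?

Earliest priority filing: 14 March 2004.
Base term: 14 March 2004 + 24 years → 14 March 2028.
Regulatory Review Extension: 849 days (within the 896-day cap) → +849 days → 11 July 2030.
Administrative Delay Adjustment: +642 days → 13 April 2032.

2032-04-13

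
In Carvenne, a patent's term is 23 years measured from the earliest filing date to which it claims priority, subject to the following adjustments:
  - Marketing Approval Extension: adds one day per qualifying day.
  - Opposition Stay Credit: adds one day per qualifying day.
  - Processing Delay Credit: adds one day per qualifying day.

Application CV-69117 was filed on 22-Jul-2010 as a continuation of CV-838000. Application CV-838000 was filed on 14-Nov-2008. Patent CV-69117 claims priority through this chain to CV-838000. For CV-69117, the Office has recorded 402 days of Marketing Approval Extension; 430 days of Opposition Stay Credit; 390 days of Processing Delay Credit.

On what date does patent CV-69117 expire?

Earliest priority filing: 14 November 2008.
Base term: 14 November 2008 + 23 years → 14 November 2031.
Marketing Approval Extension: +402 days → 20 December 2032.
Opposition Stay Credit: +430 days → 23 February 2034.
Processing Delay Credit: +390 days → 20 March 2035.

March 20, 2035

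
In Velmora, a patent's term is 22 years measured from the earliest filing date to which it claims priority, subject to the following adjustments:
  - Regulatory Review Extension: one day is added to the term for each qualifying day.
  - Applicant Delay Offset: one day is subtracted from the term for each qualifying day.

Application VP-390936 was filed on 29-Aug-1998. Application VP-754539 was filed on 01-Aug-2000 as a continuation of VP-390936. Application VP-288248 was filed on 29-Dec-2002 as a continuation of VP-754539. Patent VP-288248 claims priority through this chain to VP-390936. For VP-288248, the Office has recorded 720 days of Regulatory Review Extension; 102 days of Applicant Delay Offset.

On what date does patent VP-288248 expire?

Earliest priority filing: 29 August 1998.
Base term: 29 August 1998 + 22 years → 29 August 2020.
Regulatory Review Extension: +720 days → 19 August 2022.
Applicant Delay Offset: −102 days → 9 May 2022.

2022-05-09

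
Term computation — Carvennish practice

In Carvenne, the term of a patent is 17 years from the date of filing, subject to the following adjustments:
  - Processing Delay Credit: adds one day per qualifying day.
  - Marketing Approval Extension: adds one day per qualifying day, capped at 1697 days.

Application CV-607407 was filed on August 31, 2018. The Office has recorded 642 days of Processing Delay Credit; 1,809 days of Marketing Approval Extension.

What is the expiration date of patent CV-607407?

January 25, 2042

Base term: filing date + 17 years → 31 August 2035.
Processing Delay Credit: +642 days → 3 June 2037.
Marketing Approval Extension: 1809 days claimed exceeds the 1697-day cap, so +1697 days → 25 January 2042.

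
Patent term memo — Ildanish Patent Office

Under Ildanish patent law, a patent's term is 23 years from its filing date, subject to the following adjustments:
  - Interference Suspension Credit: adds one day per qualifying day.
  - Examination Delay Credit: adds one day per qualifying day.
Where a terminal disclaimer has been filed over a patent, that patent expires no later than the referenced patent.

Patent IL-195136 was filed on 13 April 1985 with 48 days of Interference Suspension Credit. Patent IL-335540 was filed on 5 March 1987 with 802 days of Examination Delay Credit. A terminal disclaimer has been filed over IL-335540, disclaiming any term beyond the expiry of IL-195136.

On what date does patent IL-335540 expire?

2008-05-31

Natural term of IL-335540:
  Base: filing + 23 years → 5 March 2010.
  Examination Delay Credit: +802 days → 15 May 2012.
Expiry of referenced patent IL-195136:
  Base: filing + 23 years → 13 April 2008.
  Interference Suspension Credit: +48 days → 31 May 2008.
Terminal disclaimer: IL-335540 expires on the earlier of 15 May 2012 and 31 May 2008.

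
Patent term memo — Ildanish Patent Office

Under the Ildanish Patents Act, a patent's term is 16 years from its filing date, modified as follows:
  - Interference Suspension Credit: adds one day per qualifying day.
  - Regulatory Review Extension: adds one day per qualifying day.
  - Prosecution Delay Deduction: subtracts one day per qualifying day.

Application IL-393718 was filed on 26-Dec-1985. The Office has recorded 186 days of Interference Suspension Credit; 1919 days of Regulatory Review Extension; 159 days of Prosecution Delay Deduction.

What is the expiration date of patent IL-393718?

Base term: filing date + 16 years → 26 December 2001.
Interference Suspension Credit: +186 days → 30 June 2002.
Regulatory Review Extension: +1919 days → 1 October 2007.
Prosecution Delay Deduction: −159 days → 25 April 2007.

April 25, 2007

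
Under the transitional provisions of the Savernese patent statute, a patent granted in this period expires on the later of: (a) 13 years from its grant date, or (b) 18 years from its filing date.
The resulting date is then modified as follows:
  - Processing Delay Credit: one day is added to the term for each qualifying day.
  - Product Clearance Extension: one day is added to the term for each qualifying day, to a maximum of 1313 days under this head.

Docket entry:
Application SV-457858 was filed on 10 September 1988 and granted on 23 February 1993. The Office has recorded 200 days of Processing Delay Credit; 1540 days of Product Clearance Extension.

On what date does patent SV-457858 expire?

(a) grant + 13 years → 23 February 2006.
(b) filing + 18 years → 10 September 2006.
Later of the two: 10 September 2006.
Processing Delay Credit: +200 days → 29 March 2007.
Product Clearance Extension: 1540 days claimed exceeds the 1313-day cap, so +1313 days → 1 November 2010.

2010-11-01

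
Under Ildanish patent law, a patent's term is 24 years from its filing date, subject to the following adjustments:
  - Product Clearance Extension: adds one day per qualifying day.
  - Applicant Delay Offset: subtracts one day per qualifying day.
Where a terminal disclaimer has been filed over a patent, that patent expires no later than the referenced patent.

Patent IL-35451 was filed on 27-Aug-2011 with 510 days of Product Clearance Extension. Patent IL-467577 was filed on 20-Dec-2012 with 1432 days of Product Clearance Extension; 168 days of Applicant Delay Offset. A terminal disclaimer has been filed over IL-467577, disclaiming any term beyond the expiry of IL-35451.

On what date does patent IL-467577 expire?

January 18, 2037

Natural term of IL-467577:
  Base: filing + 24 years → 20 December 2036.
  Product Clearance Extension: +1432 days → 21 November 2040.
  Applicant Delay Offset: −168 days → 6 June 2040.
Expiry of referenced patent IL-35451:
  Base: filing + 24 years → 27 August 2035.
  Product Clearance Extension: +510 days → 18 January 2037.
Terminal disclaimer: IL-467577 expires on the earlier of 6 June 2040 and 18 January 2037.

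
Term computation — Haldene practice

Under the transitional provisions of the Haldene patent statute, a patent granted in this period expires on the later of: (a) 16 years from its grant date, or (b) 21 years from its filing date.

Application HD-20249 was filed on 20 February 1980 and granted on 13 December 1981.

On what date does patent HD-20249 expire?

2001-02-20

(a) grant + 16 years → 13 December 1997.
(b) filing + 21 years → 20 February 2001.
Later of the two: 20 February 2001.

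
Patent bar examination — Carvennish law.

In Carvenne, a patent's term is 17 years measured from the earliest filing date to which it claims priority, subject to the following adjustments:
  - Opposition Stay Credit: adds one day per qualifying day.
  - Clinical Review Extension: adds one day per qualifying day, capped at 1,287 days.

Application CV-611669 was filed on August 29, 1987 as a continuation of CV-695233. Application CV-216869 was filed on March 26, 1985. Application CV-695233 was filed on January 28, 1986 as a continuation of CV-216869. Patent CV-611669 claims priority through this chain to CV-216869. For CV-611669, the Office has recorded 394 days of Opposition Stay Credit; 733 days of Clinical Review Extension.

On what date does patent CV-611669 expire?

April 26, 2005

Earliest priority filing: 26 March 1985.
Base term: 26 March 1985 + 17 years → 26 March 2002.
Opposition Stay Credit: +394 days → 24 April 2003.
Clinical Review Extension: 733 days (within the 1287-day cap) → +733 days → 26 April 2005.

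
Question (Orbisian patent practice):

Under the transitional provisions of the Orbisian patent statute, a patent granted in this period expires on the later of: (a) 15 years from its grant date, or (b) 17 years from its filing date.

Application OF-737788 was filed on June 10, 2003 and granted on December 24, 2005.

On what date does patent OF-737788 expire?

(a) grant + 15 years → 24 December 2020.
(b) filing + 17 years → 10 June 2020.
Later of the two: 24 December 2020.

December 24, 2020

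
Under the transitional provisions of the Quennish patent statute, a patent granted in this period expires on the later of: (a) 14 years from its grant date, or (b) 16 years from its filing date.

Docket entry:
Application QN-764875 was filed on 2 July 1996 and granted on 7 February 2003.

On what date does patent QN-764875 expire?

(a) grant + 14 years → 7 February 2017.
(b) filing + 16 years → 2 July 2012.
Later of the two: 7 February 2017.

February 7, 2017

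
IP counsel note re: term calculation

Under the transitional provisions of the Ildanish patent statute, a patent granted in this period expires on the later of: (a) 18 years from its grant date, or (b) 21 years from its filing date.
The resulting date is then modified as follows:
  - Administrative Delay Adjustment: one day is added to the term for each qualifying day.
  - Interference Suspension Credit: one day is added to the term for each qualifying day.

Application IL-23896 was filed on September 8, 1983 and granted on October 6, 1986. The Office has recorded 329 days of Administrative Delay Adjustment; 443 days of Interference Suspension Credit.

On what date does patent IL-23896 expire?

November 17, 2006

(a) grant + 18 years → 6 October 2004.
(b) filing + 21 years → 8 September 2004.
Later of the two: 6 October 2004.
Administrative Delay Adjustment: +329 days → 31 August 2005.
Interference Suspension Credit: +443 days → 17 November 2006.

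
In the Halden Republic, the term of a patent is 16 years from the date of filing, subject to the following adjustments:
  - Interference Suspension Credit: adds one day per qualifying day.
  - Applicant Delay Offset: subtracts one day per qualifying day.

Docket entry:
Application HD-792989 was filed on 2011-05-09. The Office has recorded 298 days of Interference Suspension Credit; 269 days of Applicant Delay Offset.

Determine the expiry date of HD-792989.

Base term: filing date + 16 years → 9 May 2027.
Interference Suspension Credit: +298 days → 2 March 2028.
Applicant Delay Offset: −269 days → 7 June 2027.

June 7, 2027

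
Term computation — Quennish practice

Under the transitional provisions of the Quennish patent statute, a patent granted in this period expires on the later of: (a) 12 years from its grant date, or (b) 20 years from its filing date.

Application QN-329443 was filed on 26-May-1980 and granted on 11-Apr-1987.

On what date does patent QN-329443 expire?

May 26, 2000

(a) grant + 12 years → 11 April 1999.
(b) filing + 20 years → 26 May 2000.
Later of the two: 26 May 2000.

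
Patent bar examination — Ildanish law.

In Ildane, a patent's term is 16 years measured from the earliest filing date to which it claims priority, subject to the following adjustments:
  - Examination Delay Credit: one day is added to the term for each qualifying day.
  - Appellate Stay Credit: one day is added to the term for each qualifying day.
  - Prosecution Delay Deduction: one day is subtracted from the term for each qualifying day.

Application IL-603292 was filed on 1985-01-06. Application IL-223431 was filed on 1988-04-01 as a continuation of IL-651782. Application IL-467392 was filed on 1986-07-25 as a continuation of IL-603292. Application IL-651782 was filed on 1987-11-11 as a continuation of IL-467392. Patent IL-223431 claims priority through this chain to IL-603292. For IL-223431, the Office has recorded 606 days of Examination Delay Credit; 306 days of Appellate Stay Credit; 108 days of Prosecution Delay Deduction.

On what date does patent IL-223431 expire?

Earliest priority filing: 6 January 1985.
Base term: 6 January 1985 + 16 years → 6 January 2001.
Examination Delay Credit: +606 days → 4 September 2002.
Appellate Stay Credit: +306 days → 7 July 2003.
Prosecution Delay Deduction: −108 days → 21 March 2003.

March 21, 2003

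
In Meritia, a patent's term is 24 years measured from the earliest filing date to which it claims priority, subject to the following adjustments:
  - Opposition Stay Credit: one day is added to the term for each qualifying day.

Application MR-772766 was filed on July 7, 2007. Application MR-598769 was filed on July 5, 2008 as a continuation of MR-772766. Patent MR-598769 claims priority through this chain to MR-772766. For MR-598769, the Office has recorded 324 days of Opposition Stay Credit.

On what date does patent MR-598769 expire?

Earliest priority filing: 7 July 2007.
Base term: 7 July 2007 + 24 years → 7 July 2031.
Opposition Stay Credit: +324 days → 26 May 2032.

May 26, 2032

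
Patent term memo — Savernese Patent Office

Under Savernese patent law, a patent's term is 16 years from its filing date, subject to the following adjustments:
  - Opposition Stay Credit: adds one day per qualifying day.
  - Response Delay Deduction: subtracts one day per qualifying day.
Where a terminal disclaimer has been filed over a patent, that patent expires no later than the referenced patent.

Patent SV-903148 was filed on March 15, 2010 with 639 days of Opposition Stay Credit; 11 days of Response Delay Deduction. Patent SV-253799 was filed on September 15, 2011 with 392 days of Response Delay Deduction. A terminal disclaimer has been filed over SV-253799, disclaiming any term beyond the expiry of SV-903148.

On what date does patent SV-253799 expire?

2026-08-19

Natural term of SV-253799:
  Base: filing + 16 years → 15 September 2027.
  Response Delay Deduction: −392 days → 19 August 2026.
Expiry of referenced patent SV-903148:
  Base: filing + 16 years → 15 March 2026.
  Opposition Stay Credit: +639 days → 14 December 2027.
  Response Delay Deduction: −11 days → 3 December 2027.
Terminal disclaimer: SV-253799 expires on the earlier of 19 August 2026 and 3 December 2027.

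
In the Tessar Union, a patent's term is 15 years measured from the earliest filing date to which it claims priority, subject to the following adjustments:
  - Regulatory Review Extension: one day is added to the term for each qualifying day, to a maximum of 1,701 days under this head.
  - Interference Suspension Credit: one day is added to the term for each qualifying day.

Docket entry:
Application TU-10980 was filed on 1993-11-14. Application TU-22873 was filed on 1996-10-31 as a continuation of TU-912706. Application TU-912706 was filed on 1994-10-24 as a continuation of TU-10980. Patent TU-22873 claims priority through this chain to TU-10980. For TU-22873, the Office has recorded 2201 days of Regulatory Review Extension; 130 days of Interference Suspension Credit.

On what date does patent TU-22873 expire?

November 19, 2013

Earliest priority filing: 14 November 1993.
Base term: 14 November 1993 + 15 years → 14 November 2008.
Regulatory Review Extension: 2201 days claimed exceeds the 1701-day cap, so +1701 days → 12 July 2013.
Interference Suspension Credit: +130 days → 19 November 2013.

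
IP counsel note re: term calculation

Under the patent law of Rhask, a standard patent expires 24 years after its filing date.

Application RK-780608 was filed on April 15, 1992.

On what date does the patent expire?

Filing date + 24 years → 15 April 2016.

April 15, 2016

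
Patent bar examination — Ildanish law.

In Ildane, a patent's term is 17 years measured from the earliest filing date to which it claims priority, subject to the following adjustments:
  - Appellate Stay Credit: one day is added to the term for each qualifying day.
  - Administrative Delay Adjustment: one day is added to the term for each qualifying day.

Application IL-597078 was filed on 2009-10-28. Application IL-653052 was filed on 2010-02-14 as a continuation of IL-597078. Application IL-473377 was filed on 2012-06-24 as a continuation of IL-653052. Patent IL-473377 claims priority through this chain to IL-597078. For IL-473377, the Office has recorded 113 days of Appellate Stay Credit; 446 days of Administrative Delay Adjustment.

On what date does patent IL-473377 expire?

2028-05-09

Earliest priority filing: 28 October 2009.
Base term: 28 October 2009 + 17 years → 28 October 2026.
Appellate Stay Credit: +113 days → 18 February 2027.
Administrative Delay Adjustment: +446 days → 9 May 2028.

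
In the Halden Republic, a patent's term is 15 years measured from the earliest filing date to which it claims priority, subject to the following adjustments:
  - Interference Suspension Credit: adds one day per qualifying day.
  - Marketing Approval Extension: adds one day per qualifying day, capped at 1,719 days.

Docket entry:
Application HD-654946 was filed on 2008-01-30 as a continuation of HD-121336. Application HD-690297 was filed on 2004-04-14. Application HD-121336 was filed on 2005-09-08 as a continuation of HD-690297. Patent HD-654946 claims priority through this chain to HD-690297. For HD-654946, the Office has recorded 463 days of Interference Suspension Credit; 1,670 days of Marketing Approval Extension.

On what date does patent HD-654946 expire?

Earliest priority filing: 14 April 2004.
Base term: 14 April 2004 + 15 years → 14 April 2019.
Interference Suspension Credit: +463 days → 20 July 2020.
Marketing Approval Extension: 1670 days (within the 1719-day cap) → +1670 days → 14 February 2025.

February 14, 2025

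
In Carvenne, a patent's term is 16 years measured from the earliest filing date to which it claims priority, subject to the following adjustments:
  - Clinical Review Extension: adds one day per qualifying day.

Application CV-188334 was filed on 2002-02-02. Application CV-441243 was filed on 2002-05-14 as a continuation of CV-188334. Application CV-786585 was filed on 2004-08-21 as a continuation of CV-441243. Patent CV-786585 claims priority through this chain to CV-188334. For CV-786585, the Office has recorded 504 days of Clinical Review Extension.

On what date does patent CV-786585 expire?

Earliest priority filing: 2 February 2002.
Base term: 2 February 2002 + 16 years → 2 February 2018.
Clinical Review Extension: +504 days → 21 June 2019.

2019-06-21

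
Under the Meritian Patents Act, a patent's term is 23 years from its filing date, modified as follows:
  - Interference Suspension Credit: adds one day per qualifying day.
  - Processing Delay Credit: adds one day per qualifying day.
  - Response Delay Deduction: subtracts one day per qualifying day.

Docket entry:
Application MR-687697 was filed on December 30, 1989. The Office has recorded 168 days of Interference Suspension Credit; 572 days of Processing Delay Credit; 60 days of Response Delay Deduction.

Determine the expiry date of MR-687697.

Base term: filing date + 23 years → 30 December 2012.
Interference Suspension Credit: +168 days → 16 June 2013.
Processing Delay Credit: +572 days → 9 January 2015.
Response Delay Deduction: −60 days → 10 November 2014.

November 10, 2014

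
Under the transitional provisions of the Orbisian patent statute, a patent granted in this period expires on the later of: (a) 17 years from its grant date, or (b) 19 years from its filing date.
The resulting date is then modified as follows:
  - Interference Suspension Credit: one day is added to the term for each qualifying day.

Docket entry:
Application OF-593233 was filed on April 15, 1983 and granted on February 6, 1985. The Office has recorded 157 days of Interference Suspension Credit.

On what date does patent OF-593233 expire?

September 19, 2002

(a) grant + 17 years → 6 February 2002.
(b) filing + 19 years → 15 April 2002.
Later of the two: 15 April 2002.
Interference Suspension Credit: +157 days → 19 September 2002.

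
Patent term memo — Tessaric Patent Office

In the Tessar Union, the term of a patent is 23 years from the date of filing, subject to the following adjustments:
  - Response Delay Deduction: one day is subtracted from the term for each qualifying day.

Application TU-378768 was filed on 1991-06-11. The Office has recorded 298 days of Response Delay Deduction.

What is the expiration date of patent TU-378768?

Base term: filing date + 23 years → 11 June 2014.
Response Delay Deduction: −298 days → 17 August 2013.

2013-08-17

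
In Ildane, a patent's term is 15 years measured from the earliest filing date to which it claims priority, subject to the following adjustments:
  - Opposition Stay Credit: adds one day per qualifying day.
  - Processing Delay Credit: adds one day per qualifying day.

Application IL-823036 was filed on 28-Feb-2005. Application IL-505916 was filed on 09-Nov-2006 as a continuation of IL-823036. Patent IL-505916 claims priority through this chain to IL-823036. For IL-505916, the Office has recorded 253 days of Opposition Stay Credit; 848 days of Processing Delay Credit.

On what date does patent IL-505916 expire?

Earliest priority filing: 28 February 2005.
Base term: 28 February 2005 + 15 years → 28 February 2020.
Opposition Stay Credit: +253 days → 7 November 2020.
Processing Delay Credit: +848 days → 5 March 2023.

2023-03-05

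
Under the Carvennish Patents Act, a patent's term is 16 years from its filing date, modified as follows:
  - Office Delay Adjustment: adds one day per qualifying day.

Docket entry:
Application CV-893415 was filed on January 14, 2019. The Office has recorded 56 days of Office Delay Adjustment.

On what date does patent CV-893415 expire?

2035-03-11

Base term: filing date + 16 years → 14 January 2035.
Office Delay Adjustment: +56 days → 11 March 2035.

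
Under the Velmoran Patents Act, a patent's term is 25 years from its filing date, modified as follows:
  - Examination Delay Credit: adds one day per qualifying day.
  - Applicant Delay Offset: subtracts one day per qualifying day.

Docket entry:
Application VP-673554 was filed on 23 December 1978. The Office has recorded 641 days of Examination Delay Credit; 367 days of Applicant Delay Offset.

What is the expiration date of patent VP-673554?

Base term: filing date + 25 years → 23 December 2003.
Examination Delay Credit: +641 days → 24 September 2005.
Applicant Delay Offset: −367 days → 22 September 2004.

2004-09-22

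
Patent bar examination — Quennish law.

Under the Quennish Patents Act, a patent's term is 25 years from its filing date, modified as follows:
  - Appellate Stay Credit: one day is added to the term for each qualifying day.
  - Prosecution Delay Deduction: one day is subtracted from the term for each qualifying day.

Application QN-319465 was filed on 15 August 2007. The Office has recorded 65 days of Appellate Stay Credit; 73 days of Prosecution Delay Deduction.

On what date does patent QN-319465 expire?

August 7, 2032

Base term: filing date + 25 years → 15 August 2032.
Appellate Stay Credit: +65 days → 19 October 2032.
Prosecution Delay Deduction: −73 days → 7 August 2032.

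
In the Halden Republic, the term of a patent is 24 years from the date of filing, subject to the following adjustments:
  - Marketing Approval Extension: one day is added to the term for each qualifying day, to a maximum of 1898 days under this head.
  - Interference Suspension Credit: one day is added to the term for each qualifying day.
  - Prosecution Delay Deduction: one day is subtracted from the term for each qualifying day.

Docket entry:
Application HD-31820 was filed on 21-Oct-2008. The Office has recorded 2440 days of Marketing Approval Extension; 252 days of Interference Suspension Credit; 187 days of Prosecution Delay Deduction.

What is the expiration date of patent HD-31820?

March 7, 2038

Base term: filing date + 24 years → 21 October 2032.
Marketing Approval Extension: 2440 days claimed exceeds the 1898-day cap, so +1898 days → 1 January 2038.
Interference Suspension Credit: +252 days → 10 September 2038.
Prosecution Delay Deduction: −187 days → 7 March 2038.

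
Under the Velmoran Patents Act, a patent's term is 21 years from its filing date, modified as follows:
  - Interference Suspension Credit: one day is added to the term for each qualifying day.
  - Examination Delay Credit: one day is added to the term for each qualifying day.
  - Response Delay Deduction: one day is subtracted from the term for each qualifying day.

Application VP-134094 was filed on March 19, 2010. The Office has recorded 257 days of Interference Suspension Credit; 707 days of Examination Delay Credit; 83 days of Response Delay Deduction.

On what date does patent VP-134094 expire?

Base term: filing date + 21 years → 19 March 2031.
Interference Suspension Credit: +257 days → 1 December 2031.
Examination Delay Credit: +707 days → 7 November 2033.
Response Delay Deduction: −83 days → 16 August 2033.

August 16, 2033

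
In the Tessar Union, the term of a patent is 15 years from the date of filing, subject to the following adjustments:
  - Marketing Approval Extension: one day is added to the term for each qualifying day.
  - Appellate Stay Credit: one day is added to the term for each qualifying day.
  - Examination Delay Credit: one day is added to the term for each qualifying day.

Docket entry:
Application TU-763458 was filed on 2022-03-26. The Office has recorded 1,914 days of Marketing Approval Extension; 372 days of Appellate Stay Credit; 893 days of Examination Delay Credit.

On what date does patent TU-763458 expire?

2045-12-08

Base term: filing date + 15 years → 26 March 2037.
Marketing Approval Extension: +1914 days → 22 June 2042.
Appellate Stay Credit: +372 days → 29 June 2043.
Examination Delay Credit: +893 days → 8 December 2045.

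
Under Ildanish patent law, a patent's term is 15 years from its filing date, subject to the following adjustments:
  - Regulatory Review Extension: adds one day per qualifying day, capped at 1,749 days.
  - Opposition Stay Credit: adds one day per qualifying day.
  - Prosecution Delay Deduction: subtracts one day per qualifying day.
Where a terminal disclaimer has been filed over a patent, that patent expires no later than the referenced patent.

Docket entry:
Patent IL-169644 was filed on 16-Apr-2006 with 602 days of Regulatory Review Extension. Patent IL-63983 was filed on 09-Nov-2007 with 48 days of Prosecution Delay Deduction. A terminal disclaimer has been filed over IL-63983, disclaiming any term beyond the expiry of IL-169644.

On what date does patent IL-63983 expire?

September 22, 2022

Natural term of IL-63983:
  Base: filing + 15 years → 9 November 2022.
  Prosecution Delay Deduction: −48 days → 22 September 2022.
Expiry of referenced patent IL-169644:
  Base: filing + 15 years → 16 April 2021.
  Regulatory Review Extension: 602 days (within the 1749-day cap) → +602 days → 9 December 2022.
Terminal disclaimer: IL-63983 expires on the earlier of 22 September 2022 and 9 December 2022.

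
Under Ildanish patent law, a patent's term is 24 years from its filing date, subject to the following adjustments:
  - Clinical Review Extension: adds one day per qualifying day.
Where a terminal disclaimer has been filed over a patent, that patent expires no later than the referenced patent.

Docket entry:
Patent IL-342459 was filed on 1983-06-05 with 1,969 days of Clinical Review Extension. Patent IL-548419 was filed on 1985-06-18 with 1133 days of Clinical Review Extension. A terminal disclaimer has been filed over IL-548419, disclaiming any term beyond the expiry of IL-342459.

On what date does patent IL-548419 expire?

Natural term of IL-548419:
  Base: filing + 24 years → 18 June 2009.
  Clinical Review Extension: +1133 days → 25 July 2012.
Expiry of referenced patent IL-342459:
  Base: filing + 24 years → 5 June 2007.
  Clinical Review Extension: +1969 days → 25 October 2012.
Terminal disclaimer: IL-548419 expires on the earlier of 25 July 2012 and 25 October 2012.

July 25, 2012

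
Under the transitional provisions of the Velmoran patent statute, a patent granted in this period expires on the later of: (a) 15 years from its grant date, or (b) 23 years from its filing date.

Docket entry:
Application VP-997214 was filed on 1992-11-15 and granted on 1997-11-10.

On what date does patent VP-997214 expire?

November 15, 2015

(a) grant + 15 years → 10 November 2012.
(b) filing + 23 years → 15 November 2015.
Later of the two: 15 November 2015.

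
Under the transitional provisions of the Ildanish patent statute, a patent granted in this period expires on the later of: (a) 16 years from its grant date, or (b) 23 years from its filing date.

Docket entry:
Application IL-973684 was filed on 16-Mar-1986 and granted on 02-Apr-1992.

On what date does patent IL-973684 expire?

(a) grant + 16 years → 2 April 2008.
(b) filing + 23 years → 16 March 2009.
Later of the two: 16 March 2009.

2009-03-16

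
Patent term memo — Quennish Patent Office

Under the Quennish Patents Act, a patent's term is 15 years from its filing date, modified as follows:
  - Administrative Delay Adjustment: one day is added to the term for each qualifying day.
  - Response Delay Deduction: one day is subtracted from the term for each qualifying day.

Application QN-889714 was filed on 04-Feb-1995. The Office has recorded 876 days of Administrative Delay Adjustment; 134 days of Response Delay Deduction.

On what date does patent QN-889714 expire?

Base term: filing date + 15 years → 4 February 2010.
Administrative Delay Adjustment: +876 days → 29 June 2012.
Response Delay Deduction: −134 days → 16 February 2012.

2012-02-16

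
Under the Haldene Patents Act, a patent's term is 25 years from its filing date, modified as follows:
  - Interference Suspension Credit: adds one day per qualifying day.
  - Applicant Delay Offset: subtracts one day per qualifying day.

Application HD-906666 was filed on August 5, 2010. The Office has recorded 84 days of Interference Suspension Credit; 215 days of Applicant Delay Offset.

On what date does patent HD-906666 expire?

March 27, 2035

Base term: filing date + 25 years → 5 August 2035.
Interference Suspension Credit: +84 days → 28 October 2035.
Applicant Delay Offset: −215 days → 27 March 2035.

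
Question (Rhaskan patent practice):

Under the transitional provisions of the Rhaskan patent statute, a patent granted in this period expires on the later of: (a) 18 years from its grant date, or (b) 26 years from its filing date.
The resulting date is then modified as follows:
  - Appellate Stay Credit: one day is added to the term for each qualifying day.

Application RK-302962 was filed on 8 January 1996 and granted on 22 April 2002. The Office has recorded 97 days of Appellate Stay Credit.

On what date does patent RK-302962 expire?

2022-04-15

(a) grant + 18 years → 22 April 2020.
(b) filing + 26 years → 8 January 2022.
Later of the two: 8 January 2022.
Appellate Stay Credit: +97 days → 15 April 2022.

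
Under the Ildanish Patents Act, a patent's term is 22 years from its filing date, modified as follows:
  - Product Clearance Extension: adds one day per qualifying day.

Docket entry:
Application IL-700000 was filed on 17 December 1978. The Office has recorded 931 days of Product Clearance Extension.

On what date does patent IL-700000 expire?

Base term: filing date + 22 years → 17 December 2000.
Product Clearance Extension: +931 days → 6 July 2003.

July 6, 2003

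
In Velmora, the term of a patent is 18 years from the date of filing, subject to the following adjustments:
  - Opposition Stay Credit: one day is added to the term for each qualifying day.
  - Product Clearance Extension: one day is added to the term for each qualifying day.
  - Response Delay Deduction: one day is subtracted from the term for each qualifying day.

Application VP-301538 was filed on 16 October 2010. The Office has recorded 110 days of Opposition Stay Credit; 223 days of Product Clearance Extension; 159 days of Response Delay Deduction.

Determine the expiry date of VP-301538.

April 8, 2029

Base term: filing date + 18 years → 16 October 2028.
Opposition Stay Credit: +110 days → 3 February 2029.
Product Clearance Extension: +223 days → 14 September 2029.
Response Delay Deduction: −159 days → 8 April 2029.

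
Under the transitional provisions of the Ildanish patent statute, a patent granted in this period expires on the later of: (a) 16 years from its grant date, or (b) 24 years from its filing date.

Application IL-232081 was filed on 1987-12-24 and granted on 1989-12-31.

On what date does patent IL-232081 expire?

December 24, 2011

(a) grant + 16 years → 31 December 2005.
(b) filing + 24 years → 24 December 2011.
Later of the two: 24 December 2011.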